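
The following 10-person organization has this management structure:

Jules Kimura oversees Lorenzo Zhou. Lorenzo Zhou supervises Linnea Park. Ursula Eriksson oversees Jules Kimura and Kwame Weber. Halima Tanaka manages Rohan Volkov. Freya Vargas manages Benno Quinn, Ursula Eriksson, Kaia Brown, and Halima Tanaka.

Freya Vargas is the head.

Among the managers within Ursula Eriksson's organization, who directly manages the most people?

Direct-report counts within Ursula Eriksson's organization: Ursula Eriksson has 2; Jules Kimura has 1; Lorenzo Zhou has 1. The largest is 2, held by Ursula Eriksson.

Ursula Eriksson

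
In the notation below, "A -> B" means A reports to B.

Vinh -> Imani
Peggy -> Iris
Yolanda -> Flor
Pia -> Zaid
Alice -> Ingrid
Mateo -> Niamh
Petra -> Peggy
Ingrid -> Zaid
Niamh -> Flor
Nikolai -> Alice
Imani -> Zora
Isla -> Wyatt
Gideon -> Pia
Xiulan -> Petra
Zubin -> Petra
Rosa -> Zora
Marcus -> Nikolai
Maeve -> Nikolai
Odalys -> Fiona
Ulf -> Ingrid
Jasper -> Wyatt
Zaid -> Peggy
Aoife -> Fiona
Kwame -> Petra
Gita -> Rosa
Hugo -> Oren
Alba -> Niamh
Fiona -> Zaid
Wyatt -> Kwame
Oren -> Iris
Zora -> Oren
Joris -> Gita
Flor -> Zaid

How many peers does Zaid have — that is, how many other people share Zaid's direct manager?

Zaid reports to Peggy. Peggy's other direct reports are Petra — 1 peer.

1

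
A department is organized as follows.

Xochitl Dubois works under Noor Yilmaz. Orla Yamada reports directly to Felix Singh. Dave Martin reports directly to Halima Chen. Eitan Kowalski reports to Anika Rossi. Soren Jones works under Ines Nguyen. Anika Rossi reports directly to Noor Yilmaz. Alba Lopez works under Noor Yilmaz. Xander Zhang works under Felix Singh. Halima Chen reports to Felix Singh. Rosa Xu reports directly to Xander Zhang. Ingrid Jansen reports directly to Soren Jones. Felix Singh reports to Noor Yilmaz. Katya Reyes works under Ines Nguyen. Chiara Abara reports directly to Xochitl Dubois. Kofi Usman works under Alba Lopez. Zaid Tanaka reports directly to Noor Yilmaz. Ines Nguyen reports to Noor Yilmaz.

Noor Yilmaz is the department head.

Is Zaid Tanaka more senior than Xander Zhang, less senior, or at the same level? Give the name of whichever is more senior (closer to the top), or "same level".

Zaid Tanaka

Zaid Tanaka is 1 level below Noor Yilmaz; Xander Zhang is 2. Zaid Tanaka is higher.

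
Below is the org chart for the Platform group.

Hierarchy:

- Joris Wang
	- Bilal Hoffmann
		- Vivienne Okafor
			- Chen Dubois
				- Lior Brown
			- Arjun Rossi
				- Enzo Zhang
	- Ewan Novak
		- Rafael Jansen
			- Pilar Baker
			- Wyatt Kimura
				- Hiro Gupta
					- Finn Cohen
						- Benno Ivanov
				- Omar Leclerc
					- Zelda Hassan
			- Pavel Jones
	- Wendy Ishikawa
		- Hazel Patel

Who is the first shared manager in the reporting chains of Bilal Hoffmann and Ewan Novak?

Joris Wang

Bilal Hoffmann's chain of managers is Joris Wang. Ewan Novak's chain of managers is Joris Wang. The first manager that appears in both chains is Joris Wang.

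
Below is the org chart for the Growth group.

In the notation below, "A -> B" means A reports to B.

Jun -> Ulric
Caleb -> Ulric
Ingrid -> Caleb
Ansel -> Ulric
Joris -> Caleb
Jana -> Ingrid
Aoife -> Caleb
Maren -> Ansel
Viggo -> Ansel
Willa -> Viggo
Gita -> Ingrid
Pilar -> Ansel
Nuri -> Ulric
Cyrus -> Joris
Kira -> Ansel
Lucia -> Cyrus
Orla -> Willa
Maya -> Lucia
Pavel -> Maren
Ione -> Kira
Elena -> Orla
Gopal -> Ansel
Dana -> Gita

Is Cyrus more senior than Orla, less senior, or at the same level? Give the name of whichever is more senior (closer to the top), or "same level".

Cyrus is 3 levels below Ulric; Orla is 4. Cyrus is higher.

Cyrus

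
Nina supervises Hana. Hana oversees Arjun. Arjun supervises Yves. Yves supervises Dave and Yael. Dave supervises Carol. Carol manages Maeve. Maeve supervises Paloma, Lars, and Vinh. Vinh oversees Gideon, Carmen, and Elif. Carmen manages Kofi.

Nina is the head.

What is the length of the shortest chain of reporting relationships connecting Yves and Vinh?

4

Vinh is in Yves's organization: the chain from Vinh up to Yves is Vinh → Maeve → Carol → Dave → Yves, which is 4 links.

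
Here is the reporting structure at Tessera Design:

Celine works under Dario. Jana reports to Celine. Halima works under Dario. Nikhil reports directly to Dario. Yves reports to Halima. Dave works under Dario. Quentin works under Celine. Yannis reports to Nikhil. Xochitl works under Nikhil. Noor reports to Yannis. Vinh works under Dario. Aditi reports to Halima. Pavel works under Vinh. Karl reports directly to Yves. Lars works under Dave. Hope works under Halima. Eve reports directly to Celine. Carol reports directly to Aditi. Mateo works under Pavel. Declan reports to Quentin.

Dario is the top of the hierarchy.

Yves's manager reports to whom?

Yves reports to Halima, and Halima reports to Dario. So Yves's skip-level manager is Dario.

Dario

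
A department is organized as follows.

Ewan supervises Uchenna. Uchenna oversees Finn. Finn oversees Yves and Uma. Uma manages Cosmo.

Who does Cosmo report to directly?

Uma

Cosmo reports directly to Uma.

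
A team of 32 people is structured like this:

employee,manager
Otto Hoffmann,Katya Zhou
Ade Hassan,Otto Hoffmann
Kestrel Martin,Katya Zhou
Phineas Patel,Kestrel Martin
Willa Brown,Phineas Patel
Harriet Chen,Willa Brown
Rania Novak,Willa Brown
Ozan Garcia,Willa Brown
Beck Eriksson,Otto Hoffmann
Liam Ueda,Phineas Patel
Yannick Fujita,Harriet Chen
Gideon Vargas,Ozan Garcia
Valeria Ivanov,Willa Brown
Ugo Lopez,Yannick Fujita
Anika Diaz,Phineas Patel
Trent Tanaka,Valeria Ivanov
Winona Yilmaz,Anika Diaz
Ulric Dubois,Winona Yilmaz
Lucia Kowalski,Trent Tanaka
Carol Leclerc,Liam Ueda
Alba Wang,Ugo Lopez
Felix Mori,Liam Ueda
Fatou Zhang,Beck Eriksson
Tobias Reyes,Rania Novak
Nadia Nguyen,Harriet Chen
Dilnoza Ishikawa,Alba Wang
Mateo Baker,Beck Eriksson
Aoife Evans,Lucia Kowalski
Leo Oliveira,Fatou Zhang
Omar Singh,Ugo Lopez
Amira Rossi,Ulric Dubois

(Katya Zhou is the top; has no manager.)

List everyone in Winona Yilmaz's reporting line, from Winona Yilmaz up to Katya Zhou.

Winona Yilmaz -> Anika Diaz -> Phineas Patel -> Kestrel Martin -> Katya Zhou

Winona Yilmaz reports to Anika Diaz. Anika Diaz reports to Phineas Patel. Phineas Patel reports to Kestrel Martin. Kestrel Martin reports to Katya Zhou. Katya Zhou is at the top.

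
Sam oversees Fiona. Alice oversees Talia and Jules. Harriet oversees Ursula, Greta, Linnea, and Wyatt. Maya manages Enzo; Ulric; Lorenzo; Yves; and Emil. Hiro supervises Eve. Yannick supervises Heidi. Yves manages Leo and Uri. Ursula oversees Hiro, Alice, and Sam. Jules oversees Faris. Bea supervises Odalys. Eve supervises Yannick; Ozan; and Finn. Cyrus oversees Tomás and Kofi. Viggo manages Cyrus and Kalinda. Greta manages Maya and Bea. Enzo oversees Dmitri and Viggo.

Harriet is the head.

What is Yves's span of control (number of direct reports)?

Yves directly manages Leo, Uri. That is 2 direct reports.

2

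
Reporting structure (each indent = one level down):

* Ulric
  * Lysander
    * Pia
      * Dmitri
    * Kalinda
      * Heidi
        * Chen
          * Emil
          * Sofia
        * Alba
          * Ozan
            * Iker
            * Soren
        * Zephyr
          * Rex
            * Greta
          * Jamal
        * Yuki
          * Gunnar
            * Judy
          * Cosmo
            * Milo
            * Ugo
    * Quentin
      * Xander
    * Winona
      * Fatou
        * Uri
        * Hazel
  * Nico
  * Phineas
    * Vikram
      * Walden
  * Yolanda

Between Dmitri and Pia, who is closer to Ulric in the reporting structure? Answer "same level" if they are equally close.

Dmitri is 3 levels below Ulric; Pia is 2. Pia is higher.

Pia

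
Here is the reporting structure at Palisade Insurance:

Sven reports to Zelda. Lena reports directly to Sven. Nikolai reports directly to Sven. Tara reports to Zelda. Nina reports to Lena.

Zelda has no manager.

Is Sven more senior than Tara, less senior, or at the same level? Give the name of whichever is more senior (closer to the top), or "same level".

same level

Both Sven and Tara are 1 level below Zelda.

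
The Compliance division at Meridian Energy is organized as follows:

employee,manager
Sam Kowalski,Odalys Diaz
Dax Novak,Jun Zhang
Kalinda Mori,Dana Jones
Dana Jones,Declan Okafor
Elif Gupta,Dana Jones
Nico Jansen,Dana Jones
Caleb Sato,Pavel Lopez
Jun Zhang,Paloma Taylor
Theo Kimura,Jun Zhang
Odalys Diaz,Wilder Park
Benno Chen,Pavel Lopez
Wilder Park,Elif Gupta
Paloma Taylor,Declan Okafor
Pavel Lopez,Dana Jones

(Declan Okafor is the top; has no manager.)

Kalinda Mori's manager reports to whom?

Declan Okafor

Kalinda Mori reports to Dana Jones, and Dana Jones reports to Declan Okafor. So Kalinda Mori's skip-level manager is Declan Okafor.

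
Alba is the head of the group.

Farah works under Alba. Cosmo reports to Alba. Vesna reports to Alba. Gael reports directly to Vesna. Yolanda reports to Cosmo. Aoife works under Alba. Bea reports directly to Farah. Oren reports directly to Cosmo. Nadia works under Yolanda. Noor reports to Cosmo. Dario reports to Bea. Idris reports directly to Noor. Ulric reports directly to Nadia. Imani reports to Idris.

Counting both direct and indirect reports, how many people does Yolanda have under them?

Yolanda directly manages Nadia. Under Nadia: Ulric (1). That's 2 in total.

2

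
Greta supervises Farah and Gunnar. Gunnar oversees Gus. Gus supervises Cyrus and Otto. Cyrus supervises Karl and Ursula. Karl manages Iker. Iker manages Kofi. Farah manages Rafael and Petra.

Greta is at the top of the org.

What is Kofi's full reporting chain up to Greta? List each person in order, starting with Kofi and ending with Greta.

Kofi -> Iker -> Karl -> Cyrus -> Gus -> Gunnar -> Greta

Kofi reports to Iker. Iker reports to Karl. Karl reports to Cyrus. Cyrus reports to Gus. Gus reports to Gunnar. Gunnar reports to Greta. Greta is at the top.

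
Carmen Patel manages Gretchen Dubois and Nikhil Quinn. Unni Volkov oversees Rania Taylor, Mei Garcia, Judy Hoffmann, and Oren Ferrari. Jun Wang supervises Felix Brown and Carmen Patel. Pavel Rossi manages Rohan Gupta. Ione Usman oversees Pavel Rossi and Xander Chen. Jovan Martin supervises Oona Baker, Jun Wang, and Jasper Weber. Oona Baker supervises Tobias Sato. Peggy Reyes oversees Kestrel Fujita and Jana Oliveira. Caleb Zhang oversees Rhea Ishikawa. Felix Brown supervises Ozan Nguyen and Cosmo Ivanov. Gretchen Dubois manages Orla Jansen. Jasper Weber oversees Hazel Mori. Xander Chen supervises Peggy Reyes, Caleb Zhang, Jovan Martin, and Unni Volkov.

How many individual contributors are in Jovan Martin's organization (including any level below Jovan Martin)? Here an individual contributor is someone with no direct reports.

The people in Jovan Martin's organization with no one reporting to them are Hazel Mori, Nikhil Quinn, Orla Jansen, Ozan Nguyen, Cosmo Ivanov, Tobias Sato. That is 6.

6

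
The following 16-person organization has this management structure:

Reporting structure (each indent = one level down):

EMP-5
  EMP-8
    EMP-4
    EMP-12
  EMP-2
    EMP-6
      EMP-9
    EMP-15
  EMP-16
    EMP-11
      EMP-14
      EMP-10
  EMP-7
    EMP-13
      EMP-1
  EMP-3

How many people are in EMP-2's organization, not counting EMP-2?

3

EMP-2 directly manages EMP-6, EMP-15. Under EMP-6: EMP-9 (1). EMP-15 has no reports. So EMP-2's organization is 2 direct reports plus everyone under them: 2 + 1 = 3.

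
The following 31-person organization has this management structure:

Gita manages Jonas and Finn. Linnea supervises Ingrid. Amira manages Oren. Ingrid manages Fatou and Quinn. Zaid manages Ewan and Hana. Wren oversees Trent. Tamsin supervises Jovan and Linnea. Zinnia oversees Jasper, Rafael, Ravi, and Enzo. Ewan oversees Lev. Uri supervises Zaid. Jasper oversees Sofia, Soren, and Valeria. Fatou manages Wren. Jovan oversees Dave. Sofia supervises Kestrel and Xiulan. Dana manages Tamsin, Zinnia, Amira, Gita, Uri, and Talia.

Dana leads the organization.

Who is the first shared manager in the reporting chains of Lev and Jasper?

Dana

Lev's chain of managers is Ewan, Zaid, Uri, Dana. Jasper's chain of managers is Zinnia, Dana. The first manager that appears in both chains is Dana.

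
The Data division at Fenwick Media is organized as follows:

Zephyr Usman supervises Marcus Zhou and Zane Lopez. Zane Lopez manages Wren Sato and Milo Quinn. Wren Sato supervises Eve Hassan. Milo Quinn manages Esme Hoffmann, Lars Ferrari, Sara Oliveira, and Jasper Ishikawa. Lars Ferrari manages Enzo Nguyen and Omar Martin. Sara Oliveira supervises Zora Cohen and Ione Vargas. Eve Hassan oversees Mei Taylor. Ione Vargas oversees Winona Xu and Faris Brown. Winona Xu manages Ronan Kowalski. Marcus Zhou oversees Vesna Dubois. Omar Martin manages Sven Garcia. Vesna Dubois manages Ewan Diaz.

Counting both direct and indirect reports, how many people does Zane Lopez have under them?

Zane Lopez directly manages Wren Sato, Milo Quinn. Under Wren Sato: Eve Hassan, Mei Taylor (2). Under Milo Quinn: Jasper Ishikawa, Sara Oliveira, Zora Cohen, Ione Vargas, Faris Brown, Winona Xu, Ronan Kowalski, Lars Ferrari, Omar Martin, Sven Garcia, Enzo Nguyen, Esme Hoffmann (12). So Zane Lopez's organization is 2 direct reports plus everyone under them: 3 + 13 = 16.

16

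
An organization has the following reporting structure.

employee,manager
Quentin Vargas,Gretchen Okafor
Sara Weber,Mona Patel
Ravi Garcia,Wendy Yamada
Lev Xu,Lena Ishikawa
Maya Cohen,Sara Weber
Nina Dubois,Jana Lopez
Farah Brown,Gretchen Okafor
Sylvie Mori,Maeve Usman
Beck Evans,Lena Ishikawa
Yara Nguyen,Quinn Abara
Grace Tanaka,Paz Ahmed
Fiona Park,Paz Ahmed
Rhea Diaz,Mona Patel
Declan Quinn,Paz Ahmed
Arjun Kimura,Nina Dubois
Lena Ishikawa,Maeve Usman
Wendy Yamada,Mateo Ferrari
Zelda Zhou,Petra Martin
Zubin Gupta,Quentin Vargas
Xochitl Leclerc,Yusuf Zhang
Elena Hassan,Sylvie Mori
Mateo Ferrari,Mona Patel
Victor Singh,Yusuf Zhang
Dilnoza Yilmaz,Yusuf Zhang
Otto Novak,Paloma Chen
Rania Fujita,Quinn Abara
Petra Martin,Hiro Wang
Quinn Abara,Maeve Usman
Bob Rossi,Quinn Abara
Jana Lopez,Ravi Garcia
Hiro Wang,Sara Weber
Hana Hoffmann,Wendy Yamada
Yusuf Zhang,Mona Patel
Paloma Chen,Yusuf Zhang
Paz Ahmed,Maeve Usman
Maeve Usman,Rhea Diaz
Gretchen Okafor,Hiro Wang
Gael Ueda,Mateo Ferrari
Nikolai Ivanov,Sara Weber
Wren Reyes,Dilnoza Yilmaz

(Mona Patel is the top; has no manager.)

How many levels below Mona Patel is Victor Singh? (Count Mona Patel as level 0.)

Chain from Victor Singh up to Mona Patel: Victor Singh → Yusuf Zhang → Mona Patel. That is 2 steps up, so Victor Singh is 2 levels below Mona Patel.

2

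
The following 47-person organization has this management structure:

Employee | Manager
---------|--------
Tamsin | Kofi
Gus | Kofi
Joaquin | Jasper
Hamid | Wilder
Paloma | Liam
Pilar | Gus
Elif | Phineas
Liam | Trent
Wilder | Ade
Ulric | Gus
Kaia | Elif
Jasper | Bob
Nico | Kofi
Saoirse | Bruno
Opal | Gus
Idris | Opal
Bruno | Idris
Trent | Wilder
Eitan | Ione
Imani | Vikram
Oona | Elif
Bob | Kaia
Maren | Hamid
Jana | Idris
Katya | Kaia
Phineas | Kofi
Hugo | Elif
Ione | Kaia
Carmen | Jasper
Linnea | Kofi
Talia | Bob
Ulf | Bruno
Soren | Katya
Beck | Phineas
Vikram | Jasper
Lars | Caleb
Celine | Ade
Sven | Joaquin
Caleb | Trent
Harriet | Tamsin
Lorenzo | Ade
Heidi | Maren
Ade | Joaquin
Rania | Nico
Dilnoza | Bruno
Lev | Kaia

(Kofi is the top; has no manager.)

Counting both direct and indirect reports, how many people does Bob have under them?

19

Bob directly manages Jasper, Talia. Under Jasper: Vikram, Imani, Carmen, Joaquin, Sven, Ade, Lorenzo, Wilder, Trent, Liam, Paloma, Caleb, Lars, Hamid, Maren, Heidi, Celine (17). Talia has no reports. So Bob's organization is 2 direct reports plus everyone under them: 18 + 1 = 19.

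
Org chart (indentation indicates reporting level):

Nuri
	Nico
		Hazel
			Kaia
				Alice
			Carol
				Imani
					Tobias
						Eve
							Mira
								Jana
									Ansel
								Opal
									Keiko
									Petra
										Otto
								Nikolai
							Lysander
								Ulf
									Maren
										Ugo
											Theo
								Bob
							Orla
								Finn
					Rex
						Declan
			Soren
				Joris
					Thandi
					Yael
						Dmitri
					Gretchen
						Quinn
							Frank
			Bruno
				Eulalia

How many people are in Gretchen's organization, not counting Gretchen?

2

Gretchen directly manages Quinn. Under Quinn: Frank (1). That's 2 in total.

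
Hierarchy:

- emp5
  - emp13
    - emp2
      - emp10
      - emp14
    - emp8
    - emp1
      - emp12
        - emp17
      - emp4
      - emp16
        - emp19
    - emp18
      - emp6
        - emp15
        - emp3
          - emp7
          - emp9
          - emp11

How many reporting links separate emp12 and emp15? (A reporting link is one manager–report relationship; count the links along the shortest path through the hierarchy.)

5

emp12 is 2 levels below emp13, and emp15 is 3 levels below emp13 (their lowest common manager). The shortest path runs up from emp12 to emp13 and back down to emp15: 2 + 3 = 5 links.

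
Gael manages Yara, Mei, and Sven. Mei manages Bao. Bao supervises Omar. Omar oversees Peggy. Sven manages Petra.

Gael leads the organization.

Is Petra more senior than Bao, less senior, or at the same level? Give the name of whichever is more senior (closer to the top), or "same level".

Both Petra and Bao are 2 levels below Gael.

same level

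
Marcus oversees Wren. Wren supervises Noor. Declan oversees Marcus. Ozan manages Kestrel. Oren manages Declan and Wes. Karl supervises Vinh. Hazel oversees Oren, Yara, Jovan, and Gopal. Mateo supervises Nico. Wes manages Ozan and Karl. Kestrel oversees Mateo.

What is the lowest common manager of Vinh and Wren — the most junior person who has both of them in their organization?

Vinh's chain of managers is Karl, Wes, Oren, Hazel. Wren's chain of managers is Marcus, Declan, Oren, Hazel. The first manager that appears in both chains is Oren.

Oren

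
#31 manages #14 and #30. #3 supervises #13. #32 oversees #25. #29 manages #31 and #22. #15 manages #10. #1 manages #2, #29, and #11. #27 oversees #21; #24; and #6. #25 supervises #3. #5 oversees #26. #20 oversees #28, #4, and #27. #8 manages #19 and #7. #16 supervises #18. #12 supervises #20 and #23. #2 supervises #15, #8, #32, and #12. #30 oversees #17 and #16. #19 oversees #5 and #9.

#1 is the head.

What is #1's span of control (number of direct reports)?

3

#1 directly manages #2, #29, #11. That is 3 direct reports.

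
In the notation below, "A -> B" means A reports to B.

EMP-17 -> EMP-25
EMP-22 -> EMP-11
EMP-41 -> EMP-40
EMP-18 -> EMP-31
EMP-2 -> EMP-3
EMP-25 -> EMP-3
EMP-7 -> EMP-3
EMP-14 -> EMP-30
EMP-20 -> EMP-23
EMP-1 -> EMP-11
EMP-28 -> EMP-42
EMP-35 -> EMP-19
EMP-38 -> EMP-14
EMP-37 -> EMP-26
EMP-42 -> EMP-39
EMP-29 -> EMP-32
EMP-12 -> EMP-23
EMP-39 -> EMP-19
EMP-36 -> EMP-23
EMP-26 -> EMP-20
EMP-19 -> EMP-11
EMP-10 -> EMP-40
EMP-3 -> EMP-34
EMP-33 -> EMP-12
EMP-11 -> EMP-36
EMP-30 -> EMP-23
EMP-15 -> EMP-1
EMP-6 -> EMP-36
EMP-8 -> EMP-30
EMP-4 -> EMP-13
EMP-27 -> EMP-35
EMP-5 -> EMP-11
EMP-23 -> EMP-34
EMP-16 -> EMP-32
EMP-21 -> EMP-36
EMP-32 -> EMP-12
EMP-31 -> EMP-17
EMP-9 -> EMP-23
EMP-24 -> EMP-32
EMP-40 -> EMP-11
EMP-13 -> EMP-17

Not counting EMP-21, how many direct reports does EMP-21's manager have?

2

EMP-21 reports to EMP-36. EMP-36's other direct reports are EMP-11, EMP-6 — 2 peers.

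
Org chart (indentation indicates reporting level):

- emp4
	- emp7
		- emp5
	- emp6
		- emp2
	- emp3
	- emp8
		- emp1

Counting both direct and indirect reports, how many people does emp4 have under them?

7

emp4 directly manages emp7, emp6, emp3, emp8. Under emp7: emp5 (1). Under emp6: emp2 (1). emp3 has no reports. Under emp8: emp1 (1). So emp4's organization is 4 direct reports plus everyone under them: 2 + 2 + 1 + 2 = 7.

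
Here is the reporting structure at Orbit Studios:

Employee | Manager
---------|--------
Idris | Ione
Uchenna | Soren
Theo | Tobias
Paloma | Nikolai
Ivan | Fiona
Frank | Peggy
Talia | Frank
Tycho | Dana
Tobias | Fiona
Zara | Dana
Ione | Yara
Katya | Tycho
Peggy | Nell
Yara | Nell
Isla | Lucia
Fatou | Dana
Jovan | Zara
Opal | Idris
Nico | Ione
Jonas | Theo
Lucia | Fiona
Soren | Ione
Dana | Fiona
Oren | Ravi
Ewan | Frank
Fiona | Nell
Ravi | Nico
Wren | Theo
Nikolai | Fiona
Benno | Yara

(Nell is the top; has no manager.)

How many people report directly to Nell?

3

Nell directly manages Fiona, Yara, Peggy. That is 3 direct reports.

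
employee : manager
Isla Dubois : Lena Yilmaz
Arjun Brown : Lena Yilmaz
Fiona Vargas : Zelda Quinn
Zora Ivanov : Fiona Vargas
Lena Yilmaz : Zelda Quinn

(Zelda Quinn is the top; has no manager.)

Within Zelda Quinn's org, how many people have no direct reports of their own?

3

The people in Zelda Quinn's organization with no one reporting to them are Zora Ivanov, Isla Dubois, Arjun Brown. That is 3.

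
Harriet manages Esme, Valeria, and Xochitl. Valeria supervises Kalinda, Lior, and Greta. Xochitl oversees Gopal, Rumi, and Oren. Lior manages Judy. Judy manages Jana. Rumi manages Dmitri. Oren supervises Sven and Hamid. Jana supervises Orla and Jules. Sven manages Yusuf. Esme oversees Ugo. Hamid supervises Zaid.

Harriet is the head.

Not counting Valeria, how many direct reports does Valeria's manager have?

2

Valeria reports to Harriet. Harriet's other direct reports are Xochitl, Esme — 2 peers.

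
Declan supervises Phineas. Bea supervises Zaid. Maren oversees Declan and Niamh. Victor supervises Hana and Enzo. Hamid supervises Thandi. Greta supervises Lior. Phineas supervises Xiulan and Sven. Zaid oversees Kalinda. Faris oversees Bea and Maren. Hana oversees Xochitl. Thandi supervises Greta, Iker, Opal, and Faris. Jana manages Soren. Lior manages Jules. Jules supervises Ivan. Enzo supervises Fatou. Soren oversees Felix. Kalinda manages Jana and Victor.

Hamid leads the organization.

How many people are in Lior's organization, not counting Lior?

2

Lior directly manages Jules. Under Jules: Ivan (1). That's 2 in total.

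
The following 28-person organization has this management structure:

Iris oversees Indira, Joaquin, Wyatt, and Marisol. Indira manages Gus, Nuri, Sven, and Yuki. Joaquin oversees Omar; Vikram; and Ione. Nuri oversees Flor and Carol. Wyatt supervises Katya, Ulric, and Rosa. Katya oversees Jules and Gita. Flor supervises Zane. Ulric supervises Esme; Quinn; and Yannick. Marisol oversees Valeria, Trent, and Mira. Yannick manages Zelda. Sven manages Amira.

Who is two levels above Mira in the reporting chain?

Iris

Mira reports to Marisol, and Marisol reports to Iris. So Mira's skip-level manager is Iris.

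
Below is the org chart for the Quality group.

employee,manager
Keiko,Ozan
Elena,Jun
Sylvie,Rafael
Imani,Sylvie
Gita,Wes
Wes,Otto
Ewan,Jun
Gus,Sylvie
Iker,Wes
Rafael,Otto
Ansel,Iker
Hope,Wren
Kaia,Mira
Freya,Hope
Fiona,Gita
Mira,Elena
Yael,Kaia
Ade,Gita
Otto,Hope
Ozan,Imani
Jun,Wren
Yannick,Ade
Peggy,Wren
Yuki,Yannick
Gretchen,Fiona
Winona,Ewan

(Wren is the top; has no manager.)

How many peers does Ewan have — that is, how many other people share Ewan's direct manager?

1

Ewan reports to Jun. Jun's other direct reports are Elena — 1 peer.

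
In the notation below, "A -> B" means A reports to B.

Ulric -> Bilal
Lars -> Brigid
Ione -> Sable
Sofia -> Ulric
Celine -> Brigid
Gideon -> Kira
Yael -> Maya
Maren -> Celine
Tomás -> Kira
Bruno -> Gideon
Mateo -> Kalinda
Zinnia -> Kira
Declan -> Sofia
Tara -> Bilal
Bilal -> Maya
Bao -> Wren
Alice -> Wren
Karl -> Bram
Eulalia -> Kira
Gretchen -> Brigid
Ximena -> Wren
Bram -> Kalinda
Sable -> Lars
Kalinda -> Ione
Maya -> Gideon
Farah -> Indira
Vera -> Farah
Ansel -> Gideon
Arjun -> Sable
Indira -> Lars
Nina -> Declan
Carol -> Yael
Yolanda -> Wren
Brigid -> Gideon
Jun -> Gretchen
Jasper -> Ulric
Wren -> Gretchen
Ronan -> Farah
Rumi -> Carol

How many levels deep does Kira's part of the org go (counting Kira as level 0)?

8

The longest chain under Kira runs Kira → Gideon → Brigid → Lars → Sable → Ione → Kalinda → Bram → Karl, which is 8 levels below Kira.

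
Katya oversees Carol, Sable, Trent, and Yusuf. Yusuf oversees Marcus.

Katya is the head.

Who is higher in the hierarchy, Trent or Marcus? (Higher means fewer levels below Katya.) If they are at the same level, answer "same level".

Trent is 1 level below Katya; Marcus is 2. Trent is higher.

Trent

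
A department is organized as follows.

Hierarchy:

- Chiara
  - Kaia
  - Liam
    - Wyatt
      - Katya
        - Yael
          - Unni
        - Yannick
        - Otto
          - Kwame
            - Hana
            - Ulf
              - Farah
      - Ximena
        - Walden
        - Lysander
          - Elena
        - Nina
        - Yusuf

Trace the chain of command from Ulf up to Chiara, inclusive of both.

Ulf reports to Kwame. Kwame reports to Otto. Otto reports to Katya. Katya reports to Wyatt. Wyatt reports to Liam. Liam reports to Chiara. Chiara is at the top.

Ulf -> Kwame -> Otto -> Katya -> Wyatt -> Liam -> Chiara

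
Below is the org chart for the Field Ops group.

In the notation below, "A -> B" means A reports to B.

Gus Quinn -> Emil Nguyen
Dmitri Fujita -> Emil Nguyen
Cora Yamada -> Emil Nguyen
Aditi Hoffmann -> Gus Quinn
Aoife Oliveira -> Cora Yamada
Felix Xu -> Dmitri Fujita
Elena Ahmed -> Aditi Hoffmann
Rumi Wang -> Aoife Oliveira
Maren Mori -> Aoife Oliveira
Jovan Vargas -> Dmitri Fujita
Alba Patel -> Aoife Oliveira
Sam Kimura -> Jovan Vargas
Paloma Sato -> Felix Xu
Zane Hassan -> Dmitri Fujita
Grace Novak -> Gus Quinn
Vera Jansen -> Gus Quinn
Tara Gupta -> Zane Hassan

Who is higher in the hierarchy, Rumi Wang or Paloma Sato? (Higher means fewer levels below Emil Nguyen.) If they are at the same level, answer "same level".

Both Rumi Wang and Paloma Sato are 3 levels below Emil Nguyen.

same level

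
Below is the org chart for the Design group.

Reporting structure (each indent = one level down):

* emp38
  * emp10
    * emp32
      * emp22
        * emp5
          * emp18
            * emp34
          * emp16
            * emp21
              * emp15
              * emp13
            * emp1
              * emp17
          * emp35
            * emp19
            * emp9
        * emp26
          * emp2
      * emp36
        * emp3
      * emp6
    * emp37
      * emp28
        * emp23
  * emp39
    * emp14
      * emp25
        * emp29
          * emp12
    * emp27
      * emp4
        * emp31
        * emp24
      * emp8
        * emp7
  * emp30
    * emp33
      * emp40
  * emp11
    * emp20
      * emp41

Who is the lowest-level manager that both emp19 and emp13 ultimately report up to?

emp5

emp19's chain of managers is emp35, emp5, emp22, emp32, emp10, emp38. emp13's chain of managers is emp21, emp16, emp5, emp22, emp32, emp10, emp38. The first manager that appears in both chains is emp5.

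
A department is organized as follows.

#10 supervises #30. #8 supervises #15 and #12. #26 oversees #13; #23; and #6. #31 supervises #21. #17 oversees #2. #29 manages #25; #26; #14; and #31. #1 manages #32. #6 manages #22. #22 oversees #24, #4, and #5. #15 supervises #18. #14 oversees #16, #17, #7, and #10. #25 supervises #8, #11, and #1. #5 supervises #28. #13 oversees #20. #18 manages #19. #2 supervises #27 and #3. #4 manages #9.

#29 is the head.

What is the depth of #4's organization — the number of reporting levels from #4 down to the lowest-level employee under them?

1

The longest chain under #4 runs #4 → #9, which is 1 level below #4.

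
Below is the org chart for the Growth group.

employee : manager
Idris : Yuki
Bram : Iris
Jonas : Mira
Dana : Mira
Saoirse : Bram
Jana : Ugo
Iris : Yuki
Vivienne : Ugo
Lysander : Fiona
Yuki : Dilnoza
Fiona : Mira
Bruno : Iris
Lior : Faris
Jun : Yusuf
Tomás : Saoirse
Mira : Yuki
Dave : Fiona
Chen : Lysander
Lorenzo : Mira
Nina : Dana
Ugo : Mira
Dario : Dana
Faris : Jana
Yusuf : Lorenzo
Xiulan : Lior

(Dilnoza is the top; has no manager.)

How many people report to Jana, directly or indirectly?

Jana directly manages Faris. Under Faris: Lior, Xiulan (2). That's 3 in total.

3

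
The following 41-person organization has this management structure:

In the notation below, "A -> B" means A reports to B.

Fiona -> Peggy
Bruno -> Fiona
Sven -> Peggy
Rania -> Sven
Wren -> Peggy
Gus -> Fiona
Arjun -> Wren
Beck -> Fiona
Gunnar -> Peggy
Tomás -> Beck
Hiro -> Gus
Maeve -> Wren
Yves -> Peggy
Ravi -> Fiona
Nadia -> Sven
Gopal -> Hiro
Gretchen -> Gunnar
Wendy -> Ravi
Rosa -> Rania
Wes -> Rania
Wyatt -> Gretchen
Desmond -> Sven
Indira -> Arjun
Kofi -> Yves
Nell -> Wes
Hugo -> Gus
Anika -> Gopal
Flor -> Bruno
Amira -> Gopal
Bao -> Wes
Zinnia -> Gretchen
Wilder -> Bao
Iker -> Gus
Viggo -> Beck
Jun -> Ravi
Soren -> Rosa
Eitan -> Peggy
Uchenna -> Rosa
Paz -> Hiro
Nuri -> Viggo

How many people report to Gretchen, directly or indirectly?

Gretchen directly manages Wyatt, Zinnia. Wyatt has no reports. Zinnia has no reports. So Gretchen's organization is 2 direct reports plus everyone under them: 1 + 1 = 2.

2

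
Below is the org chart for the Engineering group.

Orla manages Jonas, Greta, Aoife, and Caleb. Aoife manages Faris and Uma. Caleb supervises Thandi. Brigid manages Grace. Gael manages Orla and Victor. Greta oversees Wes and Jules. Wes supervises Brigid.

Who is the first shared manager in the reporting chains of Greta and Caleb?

Orla

Greta's chain of managers is Orla, Gael. Caleb's chain of managers is Orla, Gael. The first manager that appears in both chains is Orla.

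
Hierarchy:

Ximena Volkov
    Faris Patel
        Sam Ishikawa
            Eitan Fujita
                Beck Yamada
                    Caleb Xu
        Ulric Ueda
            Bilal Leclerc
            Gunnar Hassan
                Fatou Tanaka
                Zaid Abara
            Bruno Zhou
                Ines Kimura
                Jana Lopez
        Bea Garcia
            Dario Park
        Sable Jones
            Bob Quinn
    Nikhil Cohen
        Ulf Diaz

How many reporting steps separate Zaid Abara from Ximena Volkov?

Chain from Zaid Abara up to Ximena Volkov: Zaid Abara → Gunnar Hassan → Ulric Ueda → Faris Patel → Ximena Volkov. That is 4 steps up, so Zaid Abara is 4 levels below Ximena Volkov.

4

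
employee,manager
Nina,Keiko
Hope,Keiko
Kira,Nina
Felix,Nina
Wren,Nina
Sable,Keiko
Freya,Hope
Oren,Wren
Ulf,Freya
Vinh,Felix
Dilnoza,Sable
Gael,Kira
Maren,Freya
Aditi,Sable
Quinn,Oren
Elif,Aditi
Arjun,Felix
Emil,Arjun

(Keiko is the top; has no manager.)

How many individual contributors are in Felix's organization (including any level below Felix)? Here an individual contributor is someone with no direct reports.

The people in Felix's organization with no one reporting to them are Emil, Vinh. That is 2.

2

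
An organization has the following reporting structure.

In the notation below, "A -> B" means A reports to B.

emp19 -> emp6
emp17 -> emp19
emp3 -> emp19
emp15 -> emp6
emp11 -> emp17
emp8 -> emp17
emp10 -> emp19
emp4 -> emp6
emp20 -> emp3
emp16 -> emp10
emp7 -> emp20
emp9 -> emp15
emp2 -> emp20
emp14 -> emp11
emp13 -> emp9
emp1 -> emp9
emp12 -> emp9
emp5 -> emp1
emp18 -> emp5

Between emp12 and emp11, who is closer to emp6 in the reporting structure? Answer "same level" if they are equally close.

Both emp12 and emp11 are 3 levels below emp6.

same level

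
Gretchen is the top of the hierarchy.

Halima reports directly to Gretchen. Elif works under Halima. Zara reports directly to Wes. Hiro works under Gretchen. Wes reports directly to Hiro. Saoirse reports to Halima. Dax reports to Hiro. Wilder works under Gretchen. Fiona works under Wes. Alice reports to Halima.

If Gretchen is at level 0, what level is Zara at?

3

Chain from Zara up to Gretchen: Zara → Wes → Hiro → Gretchen. That is 3 steps up, so Zara is 3 levels below Gretchen.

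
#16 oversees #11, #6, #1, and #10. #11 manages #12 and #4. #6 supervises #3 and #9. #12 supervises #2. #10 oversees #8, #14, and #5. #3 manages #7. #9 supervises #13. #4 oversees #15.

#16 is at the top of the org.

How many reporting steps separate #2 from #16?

3

Chain from #2 up to #16: #2 → #12 → #11 → #16. That is 3 steps up, so #2 is 3 levels below #16.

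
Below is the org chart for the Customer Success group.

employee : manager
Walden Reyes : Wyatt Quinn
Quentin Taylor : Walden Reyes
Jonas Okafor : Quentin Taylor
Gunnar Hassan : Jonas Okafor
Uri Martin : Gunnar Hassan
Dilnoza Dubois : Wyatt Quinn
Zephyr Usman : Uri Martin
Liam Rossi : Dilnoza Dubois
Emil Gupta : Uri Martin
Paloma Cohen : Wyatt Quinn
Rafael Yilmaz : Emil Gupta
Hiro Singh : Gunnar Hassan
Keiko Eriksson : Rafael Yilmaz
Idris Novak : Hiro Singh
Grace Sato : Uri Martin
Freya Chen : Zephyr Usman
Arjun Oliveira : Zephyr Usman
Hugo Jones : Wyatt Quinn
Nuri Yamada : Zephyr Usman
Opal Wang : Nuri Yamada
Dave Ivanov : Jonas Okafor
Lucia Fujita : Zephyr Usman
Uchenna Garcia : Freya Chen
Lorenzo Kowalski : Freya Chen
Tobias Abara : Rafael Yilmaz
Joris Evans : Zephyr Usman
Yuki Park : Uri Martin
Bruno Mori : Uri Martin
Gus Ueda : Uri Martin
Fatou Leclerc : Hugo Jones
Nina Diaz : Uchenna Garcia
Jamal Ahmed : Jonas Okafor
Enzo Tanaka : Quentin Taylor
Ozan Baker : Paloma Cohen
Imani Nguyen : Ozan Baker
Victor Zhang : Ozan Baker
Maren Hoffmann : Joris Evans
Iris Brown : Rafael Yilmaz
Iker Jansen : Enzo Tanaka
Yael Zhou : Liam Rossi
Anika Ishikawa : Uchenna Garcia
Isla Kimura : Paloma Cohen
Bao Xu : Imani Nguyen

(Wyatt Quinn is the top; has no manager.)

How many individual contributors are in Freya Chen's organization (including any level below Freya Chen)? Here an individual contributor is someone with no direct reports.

3

The people in Freya Chen's organization with no one reporting to them are Lorenzo Kowalski, Anika Ishikawa, Nina Diaz. That is 3.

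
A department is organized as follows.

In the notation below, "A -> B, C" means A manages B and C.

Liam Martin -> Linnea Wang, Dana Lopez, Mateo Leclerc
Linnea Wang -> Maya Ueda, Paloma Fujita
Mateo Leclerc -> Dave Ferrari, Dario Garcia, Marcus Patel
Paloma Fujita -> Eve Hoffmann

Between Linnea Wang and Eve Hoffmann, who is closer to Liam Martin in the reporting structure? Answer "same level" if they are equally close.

Linnea Wang

Linnea Wang is 1 level below Liam Martin; Eve Hoffmann is 3. Linnea Wang is higher.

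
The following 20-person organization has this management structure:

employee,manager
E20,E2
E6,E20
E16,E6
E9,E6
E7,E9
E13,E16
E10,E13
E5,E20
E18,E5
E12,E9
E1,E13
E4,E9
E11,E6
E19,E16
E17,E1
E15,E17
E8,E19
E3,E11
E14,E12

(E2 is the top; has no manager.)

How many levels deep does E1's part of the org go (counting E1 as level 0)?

2

The longest chain under E1 runs E1 → E17 → E15, which is 2 levels below E1.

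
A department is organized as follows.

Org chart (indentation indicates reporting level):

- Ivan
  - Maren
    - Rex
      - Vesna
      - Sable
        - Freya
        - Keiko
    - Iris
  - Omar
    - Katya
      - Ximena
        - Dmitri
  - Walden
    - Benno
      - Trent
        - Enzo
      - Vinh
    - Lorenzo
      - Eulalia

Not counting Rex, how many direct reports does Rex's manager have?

1

Rex reports to Maren. Maren's other direct reports are Iris — 1 peer.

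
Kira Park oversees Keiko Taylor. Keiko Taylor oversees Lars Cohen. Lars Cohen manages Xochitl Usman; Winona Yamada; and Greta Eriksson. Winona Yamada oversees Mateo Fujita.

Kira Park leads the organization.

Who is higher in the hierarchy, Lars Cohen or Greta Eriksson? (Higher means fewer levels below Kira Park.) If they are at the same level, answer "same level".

Lars Cohen is 2 levels below Kira Park; Greta Eriksson is 3. Lars Cohen is higher.

Lars Cohen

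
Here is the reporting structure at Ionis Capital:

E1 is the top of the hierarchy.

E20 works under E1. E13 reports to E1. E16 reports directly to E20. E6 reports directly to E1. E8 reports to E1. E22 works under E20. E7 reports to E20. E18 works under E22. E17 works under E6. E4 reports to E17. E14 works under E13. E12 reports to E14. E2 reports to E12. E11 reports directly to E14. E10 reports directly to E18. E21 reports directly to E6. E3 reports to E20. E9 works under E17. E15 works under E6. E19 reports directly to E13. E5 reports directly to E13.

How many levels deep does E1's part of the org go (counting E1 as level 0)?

4

The longest chain under E1 runs E1 → E13 → E14 → E12 → E2, which is 4 levels below E1.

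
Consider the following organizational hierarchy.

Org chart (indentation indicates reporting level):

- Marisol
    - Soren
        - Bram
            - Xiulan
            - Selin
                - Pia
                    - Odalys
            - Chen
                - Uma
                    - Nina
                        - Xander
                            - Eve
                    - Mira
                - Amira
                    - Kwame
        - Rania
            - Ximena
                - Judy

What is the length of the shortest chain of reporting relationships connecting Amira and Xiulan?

Amira is 2 levels below Bram, and Xiulan is 1 level below Bram (their lowest common manager). The shortest path runs up from Amira to Bram and back down to Xiulan: 2 + 1 = 3 links.

3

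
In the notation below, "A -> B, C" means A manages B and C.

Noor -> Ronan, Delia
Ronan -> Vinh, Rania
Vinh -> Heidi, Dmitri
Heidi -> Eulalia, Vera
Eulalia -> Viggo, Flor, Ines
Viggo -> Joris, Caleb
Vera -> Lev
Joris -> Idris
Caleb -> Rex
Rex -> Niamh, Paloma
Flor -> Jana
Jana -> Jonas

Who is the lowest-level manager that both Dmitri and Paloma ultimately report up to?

Vinh

Dmitri's chain of managers is Vinh, Ronan, Noor. Paloma's chain of managers is Rex, Caleb, Viggo, Eulalia, Heidi, Vinh, Ronan, Noor. The first manager that appears in both chains is Vinh.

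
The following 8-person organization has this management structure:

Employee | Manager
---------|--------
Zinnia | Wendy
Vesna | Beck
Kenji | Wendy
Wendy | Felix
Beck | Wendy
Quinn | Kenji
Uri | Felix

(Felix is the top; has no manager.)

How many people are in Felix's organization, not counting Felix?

Felix directly manages Uri, Wendy. Uri has no reports. Under Wendy: Zinnia, Beck, Vesna, Kenji, Quinn (5). So Felix's organization is 2 direct reports plus everyone under them: 1 + 6 = 7.

7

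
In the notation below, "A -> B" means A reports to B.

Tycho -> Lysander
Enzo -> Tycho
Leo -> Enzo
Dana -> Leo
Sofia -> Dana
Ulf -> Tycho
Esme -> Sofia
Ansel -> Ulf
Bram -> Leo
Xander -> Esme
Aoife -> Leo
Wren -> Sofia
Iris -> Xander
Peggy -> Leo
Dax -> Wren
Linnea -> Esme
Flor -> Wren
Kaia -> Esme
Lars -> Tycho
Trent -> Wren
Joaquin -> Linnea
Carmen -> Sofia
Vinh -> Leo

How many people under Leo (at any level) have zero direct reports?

11

The people in Leo's organization with no one reporting to them are Vinh, Peggy, Aoife, Bram, Carmen, Trent, Flor, Dax, Kaia, Joaquin, Iris. That is 11.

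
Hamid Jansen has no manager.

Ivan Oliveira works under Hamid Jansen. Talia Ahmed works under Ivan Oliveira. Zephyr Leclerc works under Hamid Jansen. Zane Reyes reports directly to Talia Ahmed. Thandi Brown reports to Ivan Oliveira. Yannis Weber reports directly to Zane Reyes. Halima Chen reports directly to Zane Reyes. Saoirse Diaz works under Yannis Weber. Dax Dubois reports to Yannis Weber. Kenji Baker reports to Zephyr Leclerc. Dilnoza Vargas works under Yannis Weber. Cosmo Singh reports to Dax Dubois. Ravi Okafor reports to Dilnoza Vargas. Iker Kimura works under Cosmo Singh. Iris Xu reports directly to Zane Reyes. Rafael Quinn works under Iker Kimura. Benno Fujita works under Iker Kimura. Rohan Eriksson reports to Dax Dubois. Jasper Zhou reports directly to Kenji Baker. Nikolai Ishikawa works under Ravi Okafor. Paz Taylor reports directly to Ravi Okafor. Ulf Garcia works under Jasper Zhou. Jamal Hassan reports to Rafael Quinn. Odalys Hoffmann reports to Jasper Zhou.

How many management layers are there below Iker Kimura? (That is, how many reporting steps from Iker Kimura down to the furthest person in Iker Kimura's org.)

2

The longest chain under Iker Kimura runs Iker Kimura → Rafael Quinn → Jamal Hassan, which is 2 levels below Iker Kimura.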